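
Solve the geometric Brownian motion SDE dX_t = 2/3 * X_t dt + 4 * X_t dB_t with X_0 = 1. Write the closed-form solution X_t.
X_t = 1 * exp((-22/3) * t + (4) * B_t)

For GBM dX = mu X dt + sigma X dB with X_0 = x_0, apply Itô to Y = log X: dY = (mu - sigma^2/2) dt + sigma dB, so Y_t = log(x_0) + (mu - sigma^2/2) t + sigma B_t and hence X_t = x_0 * exp((mu - sigma^2/2) t + sigma B_t).
With mu = 2/3, sigma = 4, x_0 = 1, this gives:
  X_t = 1 * exp((-22/3) * t + (4) * B_t).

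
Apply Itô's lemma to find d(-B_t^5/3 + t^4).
d(-B_t^5/3 + t^4) = (-10*B_t^3/3 + 4*t^3) dt + (-5*B_t^4/3) dB_t

Itô's formula for f(t, x): d f(t, B_t) = (f_t + (1/2) f_xx) dt + f_x dB_t. Compute partials of f(t, x) = t^4 - x^5/3:
  f_t(t,x)  = 4*t^3
  f_x(t,x)  = -5*x^4/3
  f_xx(t,x) = -20*x^3/3
Assemble drift = f_t + (1/2) f_xx = 4*t^3 - 10*x^3/3 and diffusion = f_x = -5*x^4/3. Substituting x = B_t:
  d(-B_t^5/3 + t^4) = (-10*B_t^3/3 + 4*t^3) dt + (-5*B_t^4/3) dB_t.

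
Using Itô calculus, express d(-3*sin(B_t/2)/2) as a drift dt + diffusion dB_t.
d(-3*sin(B_t/2)/2) = (3*sin(B_t/2)/16) dt + (-3*cos(B_t/2)/4) dB_t

Itô's formula for f(B_t) gives d f(B_t) = f'(B_t) dB_t + (1/2) f''(B_t) dt. Compute derivatives of f(x) = -3*sin(x/2)/2:
  f'(x)  = -3*cos(x/2)/4
  f''(x) = 3*sin(x/2)/8
Substitute x = B_t and multiply the f'' term by 1/2:
  drift     = (1/2) * (3*sin(x/2)/8) evaluated at B_t = 3*sin(B_t/2)/16
  diffusion = (-3*cos(x/2)/4) evaluated at B_t = -3*cos(B_t/2)/4
Therefore d(-3*sin(B_t/2)/2) = (3*sin(B_t/2)/16) dt + (-3*cos(B_t/2)/4) dB_t.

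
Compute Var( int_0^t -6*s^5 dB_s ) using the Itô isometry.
Var = 36*t^11/11

The Itô integral of a deterministic integrand f(s) has mean 0 because each increment f(s) * (B_{s+ds} - B_s) has mean 0. By the Itô isometry:
  Var( int_0^t f(s) dB_s ) = E[ (int_0^t f(s) dB_s)^2 ] = int_0^t f(s)^2 ds.
Here f(s) = -6*s^5, so f(s)^2 = 36*s^10. Integrate:
  int_0^t (36*s^10) ds = 36*t^11/11.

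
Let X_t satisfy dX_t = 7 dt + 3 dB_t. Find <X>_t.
<X>_t = 9*t

For an Itô process dX_t = a(t) dt + b(t) dB_t, the quadratic variation is <X>_t = int_0^t b(s)^2 ds (the drift term does not contribute). Here b(s) = 3, so
  b(s)^2 = 9.
Integrating from 0 to t:
  <X>_t = int_0^t (9) ds = 9*t.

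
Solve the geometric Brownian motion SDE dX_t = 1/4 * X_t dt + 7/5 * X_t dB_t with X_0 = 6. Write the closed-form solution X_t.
X_t = 6 * exp((-73/100) * t + (7/5) * B_t)

For GBM dX = mu X dt + sigma X dB with X_0 = x_0, apply Itô to Y = log X: dY = (mu - sigma^2/2) dt + sigma dB, so Y_t = log(x_0) + (mu - sigma^2/2) t + sigma B_t and hence X_t = x_0 * exp((mu - sigma^2/2) t + sigma B_t).
With mu = 1/4, sigma = 7/5, x_0 = 6, this gives:
  X_t = 6 * exp((-73/100) * t + (7/5) * B_t).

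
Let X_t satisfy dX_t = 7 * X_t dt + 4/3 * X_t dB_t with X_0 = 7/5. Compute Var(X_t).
Var(X_t) = 49*(exp(16*t/9) - 1)*exp(14*t)/25

For GBM dX = mu X dt + sigma X dB with X_0 = x_0, apply Itô to Y = log X: dY = (mu - sigma^2/2) dt + sigma dB, so Y_t = log(x_0) + (mu - sigma^2/2) t + sigma B_t and hence X_t = x_0 * exp((mu - sigma^2/2) t + sigma B_t).
With mu = 7, sigma = 4/3, x_0 = 7/5, this gives:
  X_t = 7/5 * exp((55/9) * t + (4/3) * B_t).
Since sigma*B_t ~ Normal(0, sigma^2 t), E[exp(sigma*B_t)] = exp(sigma^2 t / 2); so E[X_t] = x_0 * exp((mu - sigma^2/2) t) * exp(sigma^2 t / 2) = x_0 * exp(mu t) = 7*exp(7*t)/5.
Var(X_t) = E[X_t^2] - (E[X_t])^2 = x_0^2 * exp(2 mu t) * (exp(sigma^2 t) - 1) = 49*(exp(16*t/9) - 1)*exp(14*t)/25.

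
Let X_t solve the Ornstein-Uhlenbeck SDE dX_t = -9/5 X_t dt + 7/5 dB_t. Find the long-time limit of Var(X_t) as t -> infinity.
lim Var(X_t) = 49/90

The OU SDE dX = -theta X dt + sigma dB admits the integrating factor exp(theta t): d(exp(theta t) X_t) = sigma exp(theta t) dB_t. Integrating from 0 to t gives X_t = x_0 * exp(-theta t) + sigma * int_0^t exp(-theta (t-s)) dB_s for any initial x_0. The Itô integral has variance (by the Itô isometry) sigma^2 * int_0^t exp(-2 theta (t - s)) ds = sigma^2 * (1 - exp(-2 theta t)) / (2 theta), independent of x_0.
With theta = 9/5, sigma = 7/5:
  Var(X_t) = (7/5)^2 * (1 - exp(-2*9/5 t)) / (2 * 9/5) = 49/90 - 49*exp(-18*t/5)/90.
As t -> infinity, exp(-2*9/5 t) -> 0, so the stationary variance is sigma^2 / (2 theta) = 49/90.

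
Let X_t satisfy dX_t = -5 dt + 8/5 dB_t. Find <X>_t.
<X>_t = 64*t/25

For an Itô process dX_t = a(t) dt + b(t) dB_t, the quadratic variation is <X>_t = int_0^t b(s)^2 ds (the drift term does not contribute). Here b(s) = 8/5, so
  b(s)^2 = 64/25.
Integrating from 0 to t:
  <X>_t = int_0^t (64/25) ds = 64*t/25.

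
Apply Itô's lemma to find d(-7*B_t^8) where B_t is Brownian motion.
d(-7*B_t^8) = (-196*B_t^6) dt + (-56*B_t^7) dB_t

Itô's formula for f(B_t) gives d f(B_t) = f'(B_t) dB_t + (1/2) f''(B_t) dt. Compute derivatives of f(x) = -7*x^8:
  f'(x)  = -56*x^7
  f''(x) = -392*x^6
Substitute x = B_t and multiply the f'' term by 1/2:
  drift     = (1/2) * (-392*x^6) evaluated at B_t = -196*B_t^6
  diffusion = (-56*x^7) evaluated at B_t = -56*B_t^7
Therefore d(-7*B_t^8) = (-196*B_t^6) dt + (-56*B_t^7) dB_t.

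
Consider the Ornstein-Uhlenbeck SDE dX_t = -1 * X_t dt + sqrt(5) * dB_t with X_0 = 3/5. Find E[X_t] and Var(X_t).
E[X_t] = 3*exp(-t)/5; Var(X_t) = 5/2 - 5*exp(-2*t)/2

The OU SDE dX = -theta X dt + sigma dB admits the integrating factor exp(theta t): d(exp(theta t) X_t) = sigma exp(theta t) dB_t. Integrating from 0 to t:
  X_t = x_0 * exp(-theta t) + sigma * int_0^t exp(-theta (t-s)) dB_s.
The Itô integral has mean 0 and (by the Itô isometry) variance sigma^2 * int_0^t exp(-2 theta (t - s)) ds = sigma^2 * (1 - exp(-2 theta t)) / (2 theta).
With theta = 1, sigma = sqrt(5), x_0 = 3/5:
  E[X_t] = 3/5 * exp(-1 t) = 3*exp(-t)/5
  Var(X_t) = (sqrt(5))^2 * (1 - exp(-2*1 t)) / (2 * 1) = 5/2 - 5*exp(-2*t)/2.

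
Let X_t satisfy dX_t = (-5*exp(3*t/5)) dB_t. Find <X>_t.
<X>_t = 125*exp(6*t/5)/6 - 125/6

For an Itô process dX_t = a(t) dt + b(t) dB_t, the quadratic variation is <X>_t = int_0^t b(s)^2 ds (the drift term does not contribute). Here b(s) = -5*exp(3*s/5), so
  b(s)^2 = 25*exp(6*s/5).
Integrating from 0 to t:
  <X>_t = int_0^t (25*exp(6*s/5)) ds = 125*exp(6*t/5)/6 - 125/6.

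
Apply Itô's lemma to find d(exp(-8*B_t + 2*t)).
d(exp(-8*B_t + 2*t)) = (34*exp(-8*B_t + 2*t)) dt + (-8*exp(-8*B_t + 2*t)) dB_t

Itô's formula for f(t, x): d f(t, B_t) = (f_t + (1/2) f_xx) dt + f_x dB_t. Compute partials of f(t, x) = exp(2*t - 8*x):
  f_t(t,x)  = 2*exp(2*t - 8*x)
  f_x(t,x)  = -8*exp(2*t - 8*x)
  f_xx(t,x) = 64*exp(2*t - 8*x)
Assemble drift = f_t + (1/2) f_xx = 34*exp(2*t - 8*x) and diffusion = f_x = -8*exp(2*t - 8*x). Substituting x = B_t:
  d(exp(-8*B_t + 2*t)) = (34*exp(-8*B_t + 2*t)) dt + (-8*exp(-8*B_t + 2*t)) dB_t.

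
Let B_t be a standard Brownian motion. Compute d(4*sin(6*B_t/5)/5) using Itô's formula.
d(4*sin(6*B_t/5)/5) = (-72*sin(6*B_t/5)/125) dt + (24*cos(6*B_t/5)/25) dB_t

Itô's formula for f(B_t) gives d f(B_t) = f'(B_t) dB_t + (1/2) f''(B_t) dt. Compute derivatives of f(x) = 4*sin(6*x/5)/5:
  f'(x)  = 24*cos(6*x/5)/25
  f''(x) = -144*sin(6*x/5)/125
Substitute x = B_t and multiply the f'' term by 1/2:
  drift     = (1/2) * (-144*sin(6*x/5)/125) evaluated at B_t = -72*sin(6*B_t/5)/125
  diffusion = (24*cos(6*x/5)/25) evaluated at B_t = 24*cos(6*B_t/5)/25
Therefore d(4*sin(6*B_t/5)/5) = (-72*sin(6*B_t/5)/125) dt + (24*cos(6*B_t/5)/25) dB_t.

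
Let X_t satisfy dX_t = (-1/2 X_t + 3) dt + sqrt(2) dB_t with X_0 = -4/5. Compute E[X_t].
E[X_t] = 6 - 34*exp(-t/2)/5

Taking expectations and using E[dB_t] = 0, the mean m(t) = E[X_t] satisfies the ODE m'(t) = a m(t) + b with m(0) = x_0. With a = -1/2, b = 3, x_0 = -4/5, the solution is
  m(t) = x_0 * exp(a t) + (b/a) * (exp(a t) - 1)
       = (-4/5) * exp((-1/2) t) + (3/(-1/2)) * (exp((-1/2) t) - 1)
       = 6 - 34*exp(-t/2)/5.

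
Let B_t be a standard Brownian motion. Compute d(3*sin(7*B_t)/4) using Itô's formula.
d(3*sin(7*B_t)/4) = (-147*sin(7*B_t)/8) dt + (21*cos(7*B_t)/4) dB_t

Itô's formula for f(B_t) gives d f(B_t) = f'(B_t) dB_t + (1/2) f''(B_t) dt. Compute derivatives of f(x) = 3*sin(7*x)/4:
  f'(x)  = 21*cos(7*x)/4
  f''(x) = -147*sin(7*x)/4
Substitute x = B_t and multiply the f'' term by 1/2:
  drift     = (1/2) * (-147*sin(7*x)/4) evaluated at B_t = -147*sin(7*B_t)/8
  diffusion = (21*cos(7*x)/4) evaluated at B_t = 21*cos(7*B_t)/4
Therefore d(3*sin(7*B_t)/4) = (-147*sin(7*B_t)/8) dt + (21*cos(7*B_t)/4) dB_t.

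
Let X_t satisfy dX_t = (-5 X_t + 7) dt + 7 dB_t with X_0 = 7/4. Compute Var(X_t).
Var(X_t) = 49/10 - 49*exp(-10*t)/10

The variance V(t) = Var(X_t) satisfies V'(t) = 2 a V(t) + c^2 with V(0) = 0 (drift coefficient is linear in X, diffusion is constant). With a = -5, c = 7, the solution is
  V(t) = (c^2 / (2 a)) * (exp(2 a t) - 1)
       = (7^2 / (2*(-5))) * (exp((-10) t) - 1)
       = 49/10 - 49*exp(-10*t)/10.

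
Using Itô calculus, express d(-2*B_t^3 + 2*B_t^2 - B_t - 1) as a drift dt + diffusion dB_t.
d(-2*B_t^3 + 2*B_t^2 - B_t - 1) = (2 - 6*B_t) dt + (-6*B_t^2 + 4*B_t - 1) dB_t

Itô's formula for f(B_t) gives d f(B_t) = f'(B_t) dB_t + (1/2) f''(B_t) dt. Compute derivatives of f(x) = -2*x^3 + 2*x^2 - x - 1:
  f'(x)  = -6*x^2 + 4*x - 1
  f''(x) = 4 - 12*x
Substitute x = B_t and multiply the f'' term by 1/2:
  drift     = (1/2) * (4 - 12*x) evaluated at B_t = 2 - 6*B_t
  diffusion = (-6*x^2 + 4*x - 1) evaluated at B_t = -6*B_t^2 + 4*B_t - 1
Therefore d(-2*B_t^3 + 2*B_t^2 - B_t - 1) = (2 - 6*B_t) dt + (-6*B_t^2 + 4*B_t - 1) dB_t.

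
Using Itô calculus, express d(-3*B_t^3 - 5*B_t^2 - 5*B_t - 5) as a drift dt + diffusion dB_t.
d(-3*B_t^3 - 5*B_t^2 - 5*B_t - 5) = (-9*B_t - 5) dt + (-9*B_t^2 - 10*B_t - 5) dB_t

Itô's formula for f(B_t) gives d f(B_t) = f'(B_t) dB_t + (1/2) f''(B_t) dt. Compute derivatives of f(x) = -3*x^3 - 5*x^2 - 5*x - 5:
  f'(x)  = -9*x^2 - 10*x - 5
  f''(x) = -18*x - 10
Substitute x = B_t and multiply the f'' term by 1/2:
  drift     = (1/2) * (-18*x - 10) evaluated at B_t = -9*B_t - 5
  diffusion = (-9*x^2 - 10*x - 5) evaluated at B_t = -9*B_t^2 - 10*B_t - 5
Therefore d(-3*B_t^3 - 5*B_t^2 - 5*B_t - 5) = (-9*B_t - 5) dt + (-9*B_t^2 - 10*B_t - 5) dB_t.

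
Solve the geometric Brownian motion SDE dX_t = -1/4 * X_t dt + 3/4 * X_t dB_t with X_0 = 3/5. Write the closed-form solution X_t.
X_t = 3/5 * exp((-17/32) * t + (3/4) * B_t)

For GBM dX = mu X dt + sigma X dB with X_0 = x_0, apply Itô to Y = log X: dY = (mu - sigma^2/2) dt + sigma dB, so Y_t = log(x_0) + (mu - sigma^2/2) t + sigma B_t and hence X_t = x_0 * exp((mu - sigma^2/2) t + sigma B_t).
With mu = -1/4, sigma = 3/4, x_0 = 3/5, this gives:
  X_t = 3/5 * exp((-17/32) * t + (3/4) * B_t).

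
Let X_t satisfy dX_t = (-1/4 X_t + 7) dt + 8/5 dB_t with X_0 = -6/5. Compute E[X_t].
E[X_t] = 28 - 146*exp(-t/4)/5

Taking expectations and using E[dB_t] = 0, the mean m(t) = E[X_t] satisfies the ODE m'(t) = a m(t) + b with m(0) = x_0. With a = -1/4, b = 7, x_0 = -6/5, the solution is
  m(t) = x_0 * exp(a t) + (b/a) * (exp(a t) - 1)
       = (-6/5) * exp((-1/4) t) + (7/(-1/4)) * (exp((-1/4) t) - 1)
       = 28 - 146*exp(-t/4)/5.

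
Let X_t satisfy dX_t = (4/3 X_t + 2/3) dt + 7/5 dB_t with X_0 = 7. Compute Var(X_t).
Var(X_t) = 147*exp(8*t/3)/200 - 147/200

The variance V(t) = Var(X_t) satisfies V'(t) = 2 a V(t) + c^2 with V(0) = 0 (drift coefficient is linear in X, diffusion is constant). With a = 4/3, c = 7/5, the solution is
  V(t) = (c^2 / (2 a)) * (exp(2 a t) - 1)
       = ((7/5)^2 / (2*(4/3))) * (exp((8/3) t) - 1)
       = 147*exp(8*t/3)/200 - 147/200.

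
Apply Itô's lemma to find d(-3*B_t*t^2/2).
d(-3*B_t*t^2/2) = (-3*B_t*t) dt + (-3*t^2/2) dB_t

Itô's formula for f(t, x): d f(t, B_t) = (f_t + (1/2) f_xx) dt + f_x dB_t. Compute partials of f(t, x) = -3*t^2*x/2:
  f_t(t,x)  = -3*t*x
  f_x(t,x)  = -3*t^2/2
  f_xx(t,x) = 0
Assemble drift = f_t + (1/2) f_xx = -3*t*x and diffusion = f_x = -3*t^2/2. Substituting x = B_t:
  d(-3*B_t*t^2/2) = (-3*B_t*t) dt + (-3*t^2/2) dB_t.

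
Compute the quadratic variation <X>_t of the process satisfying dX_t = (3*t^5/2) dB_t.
<X>_t = 9*t^11/44

For an Itô process dX_t = a(t) dt + b(t) dB_t, the quadratic variation is <X>_t = int_0^t b(s)^2 ds (the drift term does not contribute). Here b(s) = 3*s^5/2, so
  b(s)^2 = 9*s^10/4.
Integrating from 0 to t:
  <X>_t = int_0^t (9*s^10/4) ds = 9*t^11/44.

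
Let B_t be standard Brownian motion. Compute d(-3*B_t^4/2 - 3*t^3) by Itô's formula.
d(-3*B_t^4/2 - 3*t^3) = (-9*B_t^2 - 9*t^2) dt + (-6*B_t^3) dB_t

Itô's formula for f(t, x): d f(t, B_t) = (f_t + (1/2) f_xx) dt + f_x dB_t. Compute partials of f(t, x) = -3*t^3 - 3*x^4/2:
  f_t(t,x)  = -9*t^2
  f_x(t,x)  = -6*x^3
  f_xx(t,x) = -18*x^2
Assemble drift = f_t + (1/2) f_xx = -9*t^2 - 9*x^2 and diffusion = f_x = -6*x^3. Substituting x = B_t:
  d(-3*B_t^4/2 - 3*t^3) = (-9*B_t^2 - 9*t^2) dt + (-6*B_t^3) dB_t.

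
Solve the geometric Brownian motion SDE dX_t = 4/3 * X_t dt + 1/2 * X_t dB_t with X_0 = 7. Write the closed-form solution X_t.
X_t = 7 * exp((29/24) * t + (1/2) * B_t)

For GBM dX = mu X dt + sigma X dB with X_0 = x_0, apply Itô to Y = log X: dY = (mu - sigma^2/2) dt + sigma dB, so Y_t = log(x_0) + (mu - sigma^2/2) t + sigma B_t and hence X_t = x_0 * exp((mu - sigma^2/2) t + sigma B_t).
With mu = 4/3, sigma = 1/2, x_0 = 7, this gives:
  X_t = 7 * exp((29/24) * t + (1/2) * B_t).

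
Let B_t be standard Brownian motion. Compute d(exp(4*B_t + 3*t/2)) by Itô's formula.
d(exp(4*B_t + 3*t/2)) = (19*exp(4*B_t + 3*t/2)/2) dt + (4*exp(4*B_t + 3*t/2)) dB_t

Itô's formula for f(t, x): d f(t, B_t) = (f_t + (1/2) f_xx) dt + f_x dB_t. Compute partials of f(t, x) = exp(3*t/2 + 4*x):
  f_t(t,x)  = 3*exp(3*t/2 + 4*x)/2
  f_x(t,x)  = 4*exp(3*t/2 + 4*x)
  f_xx(t,x) = 16*exp(3*t/2 + 4*x)
Assemble drift = f_t + (1/2) f_xx = 19*exp(3*t/2 + 4*x)/2 and diffusion = f_x = 4*exp(3*t/2 + 4*x). Substituting x = B_t:
  d(exp(4*B_t + 3*t/2)) = (19*exp(4*B_t + 3*t/2)/2) dt + (4*exp(4*B_t + 3*t/2)) dB_t.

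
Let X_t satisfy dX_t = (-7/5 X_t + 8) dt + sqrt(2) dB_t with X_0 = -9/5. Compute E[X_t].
E[X_t] = 40/7 - 263*exp(-7*t/5)/35

Taking expectations and using E[dB_t] = 0, the mean m(t) = E[X_t] satisfies the ODE m'(t) = a m(t) + b with m(0) = x_0. With a = -7/5, b = 8, x_0 = -9/5, the solution is
  m(t) = x_0 * exp(a t) + (b/a) * (exp(a t) - 1)
       = (-9/5) * exp((-7/5) t) + (8/(-7/5)) * (exp((-7/5) t) - 1)
       = 40/7 - 263*exp(-7*t/5)/35.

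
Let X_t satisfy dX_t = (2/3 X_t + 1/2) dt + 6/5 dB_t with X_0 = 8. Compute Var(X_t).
Var(X_t) = 27*exp(4*t/3)/25 - 27/25

The variance V(t) = Var(X_t) satisfies V'(t) = 2 a V(t) + c^2 with V(0) = 0 (drift coefficient is linear in X, diffusion is constant). With a = 2/3, c = 6/5, the solution is
  V(t) = (c^2 / (2 a)) * (exp(2 a t) - 1)
       = ((6/5)^2 / (2*(2/3))) * (exp((4/3) t) - 1)
       = 27*exp(4*t/3)/25 - 27/25.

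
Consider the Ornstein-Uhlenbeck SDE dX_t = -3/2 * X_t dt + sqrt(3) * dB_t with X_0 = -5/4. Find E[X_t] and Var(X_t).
E[X_t] = -5*exp(-3*t/2)/4; Var(X_t) = 1 - exp(-3*t)

The OU SDE dX = -theta X dt + sigma dB admits the integrating factor exp(theta t): d(exp(theta t) X_t) = sigma exp(theta t) dB_t. Integrating from 0 to t:
  X_t = x_0 * exp(-theta t) + sigma * int_0^t exp(-theta (t-s)) dB_s.
The Itô integral has mean 0 and (by the Itô isometry) variance sigma^2 * int_0^t exp(-2 theta (t - s)) ds = sigma^2 * (1 - exp(-2 theta t)) / (2 theta).
With theta = 3/2, sigma = sqrt(3), x_0 = -5/4:
  E[X_t] = -5/4 * exp(-3/2 t) = -5*exp(-3*t/2)/4
  Var(X_t) = (sqrt(3))^2 * (1 - exp(-2*3/2 t)) / (2 * 3/2) = 1 - exp(-3*t).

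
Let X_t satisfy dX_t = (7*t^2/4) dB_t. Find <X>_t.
<X>_t = 49*t^5/80

For an Itô process dX_t = a(t) dt + b(t) dB_t, the quadratic variation is <X>_t = int_0^t b(s)^2 ds (the drift term does not contribute). Here b(s) = 7*s^2/4, so
  b(s)^2 = 49*s^4/16.
Integrating from 0 to t:
  <X>_t = int_0^t (49*s^4/16) ds = 49*t^5/80.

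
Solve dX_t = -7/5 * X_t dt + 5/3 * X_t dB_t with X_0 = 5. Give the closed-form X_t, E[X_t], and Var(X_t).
X_t = 5 * exp((-251/90) t + (5/3) B_t); E[X_t] = 5*exp(-7*t/5); Var(X_t) = -25*exp(-14*t/5) + 25*exp(-t/45)

For GBM dX = mu X dt + sigma X dB with X_0 = x_0, apply Itô to Y = log X: dY = (mu - sigma^2/2) dt + sigma dB, so Y_t = log(x_0) + (mu - sigma^2/2) t + sigma B_t and hence X_t = x_0 * exp((mu - sigma^2/2) t + sigma B_t).
With mu = -7/5, sigma = 5/3, x_0 = 5, this gives:
  X_t = 5 * exp((-251/90) * t + (5/3) * B_t).
Since sigma*B_t ~ Normal(0, sigma^2 t), E[exp(sigma*B_t)] = exp(sigma^2 t / 2); so E[X_t] = x_0 * exp((mu - sigma^2/2) t) * exp(sigma^2 t / 2) = x_0 * exp(mu t) = 5*exp(-7*t/5).
Var(X_t) = E[X_t^2] - (E[X_t])^2 = x_0^2 * exp(2 mu t) * (exp(sigma^2 t) - 1) = -25*exp(-14*t/5) + 25*exp(-t/45).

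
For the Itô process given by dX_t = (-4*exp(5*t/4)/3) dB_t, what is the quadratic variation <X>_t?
<X>_t = 32*exp(5*t/2)/45 - 32/45

For an Itô process dX_t = a(t) dt + b(t) dB_t, the quadratic variation is <X>_t = int_0^t b(s)^2 ds (the drift term does not contribute). Here b(s) = -4*exp(5*s/4)/3, so
  b(s)^2 = 16*exp(5*s/2)/9.
Integrating from 0 to t:
  <X>_t = int_0^t (16*exp(5*s/2)/9) ds = 32*exp(5*t/2)/45 - 32/45.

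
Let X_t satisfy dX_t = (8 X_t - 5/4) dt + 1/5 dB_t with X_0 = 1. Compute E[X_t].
E[X_t] = 27*exp(8*t)/32 + 5/32

Taking expectations and using E[dB_t] = 0, the mean m(t) = E[X_t] satisfies the ODE m'(t) = a m(t) + b with m(0) = x_0. With a = 8, b = -5/4, x_0 = 1, the solution is
  m(t) = x_0 * exp(a t) + (b/a) * (exp(a t) - 1)
       = 1 * exp(8 t) + ((-5/4)/8) * (exp(8 t) - 1)
       = 27*exp(8*t)/32 + 5/32.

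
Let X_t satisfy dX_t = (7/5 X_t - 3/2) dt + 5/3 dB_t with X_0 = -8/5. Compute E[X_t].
E[X_t] = 15/14 - 187*exp(7*t/5)/70

Taking expectations and using E[dB_t] = 0, the mean m(t) = E[X_t] satisfies the ODE m'(t) = a m(t) + b with m(0) = x_0. With a = 7/5, b = -3/2, x_0 = -8/5, the solution is
  m(t) = x_0 * exp(a t) + (b/a) * (exp(a t) - 1)
       = (-8/5) * exp((7/5) t) + ((-3/2)/(7/5)) * (exp((7/5) t) - 1)
       = 15/14 - 187*exp(7*t/5)/70.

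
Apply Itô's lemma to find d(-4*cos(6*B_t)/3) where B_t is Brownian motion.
d(-4*cos(6*B_t)/3) = (24*cos(6*B_t)) dt + (8*sin(6*B_t)) dB_t

Itô's formula for f(B_t) gives d f(B_t) = f'(B_t) dB_t + (1/2) f''(B_t) dt. Compute derivatives of f(x) = -4*cos(6*x)/3:
  f'(x)  = 8*sin(6*x)
  f''(x) = 48*cos(6*x)
Substitute x = B_t and multiply the f'' term by 1/2:
  drift     = (1/2) * (48*cos(6*x)) evaluated at B_t = 24*cos(6*B_t)
  diffusion = (8*sin(6*x)) evaluated at B_t = 8*sin(6*B_t)
Therefore d(-4*cos(6*B_t)/3) = (24*cos(6*B_t)) dt + (8*sin(6*B_t)) dB_t.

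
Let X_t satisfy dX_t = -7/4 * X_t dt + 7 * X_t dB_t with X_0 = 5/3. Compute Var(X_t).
Var(X_t) = (25*exp(49*t) - 25)*exp(-7*t/2)/9

For GBM dX = mu X dt + sigma X dB with X_0 = x_0, apply Itô to Y = log X: dY = (mu - sigma^2/2) dt + sigma dB, so Y_t = log(x_0) + (mu - sigma^2/2) t + sigma B_t and hence X_t = x_0 * exp((mu - sigma^2/2) t + sigma B_t).
With mu = -7/4, sigma = 7, x_0 = 5/3, this gives:
  X_t = 5/3 * exp((-105/4) * t + (7) * B_t).
Since sigma*B_t ~ Normal(0, sigma^2 t), E[exp(sigma*B_t)] = exp(sigma^2 t / 2); so E[X_t] = x_0 * exp((mu - sigma^2/2) t) * exp(sigma^2 t / 2) = x_0 * exp(mu t) = 5*exp(-7*t/4)/3.
Var(X_t) = E[X_t^2] - (E[X_t])^2 = x_0^2 * exp(2 mu t) * (exp(sigma^2 t) - 1) = (25*exp(49*t) - 25)*exp(-7*t/2)/9.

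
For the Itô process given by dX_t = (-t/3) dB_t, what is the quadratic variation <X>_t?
<X>_t = t^3/27

For an Itô process dX_t = a(t) dt + b(t) dB_t, the quadratic variation is <X>_t = int_0^t b(s)^2 ds (the drift term does not contribute). Here b(s) = -s/3, so
  b(s)^2 = s^2/9.
Integrating from 0 to t:
  <X>_t = int_0^t (s^2/9) ds = t^3/27.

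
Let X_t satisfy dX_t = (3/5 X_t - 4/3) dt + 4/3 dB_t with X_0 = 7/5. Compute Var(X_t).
Var(X_t) = 40*exp(6*t/5)/27 - 40/27

The variance V(t) = Var(X_t) satisfies V'(t) = 2 a V(t) + c^2 with V(0) = 0 (drift coefficient is linear in X, diffusion is constant). With a = 3/5, c = 4/3, the solution is
  V(t) = (c^2 / (2 a)) * (exp(2 a t) - 1)
       = ((4/3)^2 / (2*(3/5))) * (exp((6/5) t) - 1)
       = 40*exp(6*t/5)/27 - 40/27.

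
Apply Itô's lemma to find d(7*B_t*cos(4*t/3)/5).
d(7*B_t*cos(4*t/3)/5) = (-28*B_t*sin(4*t/3)/15) dt + (7*cos(4*t/3)/5) dB_t

Itô's formula for f(t, x): d f(t, B_t) = (f_t + (1/2) f_xx) dt + f_x dB_t. Compute partials of f(t, x) = 7*x*cos(4*t/3)/5:
  f_t(t,x)  = -28*x*sin(4*t/3)/15
  f_x(t,x)  = 7*cos(4*t/3)/5
  f_xx(t,x) = 0
Assemble drift = f_t + (1/2) f_xx = -28*x*sin(4*t/3)/15 and diffusion = f_x = 7*cos(4*t/3)/5. Substituting x = B_t:
  d(7*B_t*cos(4*t/3)/5) = (-28*B_t*sin(4*t/3)/15) dt + (7*cos(4*t/3)/5) dB_t.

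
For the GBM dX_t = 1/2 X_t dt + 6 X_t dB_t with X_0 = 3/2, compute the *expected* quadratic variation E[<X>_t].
E[<X>_t] = 81*exp(37*t)/37 - 81/37

<X>_t = int_0^t (6 * X_s)^2 ds. Taking expectation inside the integral: E[<X>_t] = 6^2 * int_0^t E[X_s^2] ds. For GBM, E[X_s^2] = x_0^2 * exp((2 mu + sigma^2) s). Integrating:
  E[<X>_t] = 6^2 * (3/2)^2 * (exp((2*(1/2) + 6^2) t) - 1) / (2*(1/2) + 6^2)
           = 6^2 * (3/2)^2 * (exp(37 t) - 1) / 37 = 81*exp(37*t)/37 - 81/37.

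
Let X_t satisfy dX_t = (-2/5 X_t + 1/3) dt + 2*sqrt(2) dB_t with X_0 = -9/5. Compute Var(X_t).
Var(X_t) = 10 - 10*exp(-4*t/5)

The variance V(t) = Var(X_t) satisfies V'(t) = 2 a V(t) + c^2 with V(0) = 0 (drift coefficient is linear in X, diffusion is constant). With a = -2/5, c = 2*sqrt(2), the solution is
  V(t) = (c^2 / (2 a)) * (exp(2 a t) - 1)
       = ((2*sqrt(2))^2 / (2*(-2/5))) * (exp((-4/5) t) - 1)
       = 10 - 10*exp(-4*t/5).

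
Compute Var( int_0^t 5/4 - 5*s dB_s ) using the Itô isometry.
Var = 25*t*(16*t^2 - 12*t + 3)/48

The Itô integral of a deterministic integrand f(s) has mean 0 because each increment f(s) * (B_{s+ds} - B_s) has mean 0. By the Itô isometry:
  Var( int_0^t f(s) dB_s ) = E[ (int_0^t f(s) dB_s)^2 ] = int_0^t f(s)^2 ds.
Here f(s) = 5/4 - 5*s, so f(s)^2 = 25*(4*s - 1)^2/16. Integrate:
  int_0^t (25*(4*s - 1)^2/16) ds = 25*t*(16*t^2 - 12*t + 3)/48.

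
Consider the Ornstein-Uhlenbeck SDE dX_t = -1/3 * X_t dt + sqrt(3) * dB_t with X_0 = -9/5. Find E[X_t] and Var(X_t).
E[X_t] = -9*exp(-t/3)/5; Var(X_t) = 9/2 - 9*exp(-2*t/3)/2

The OU SDE dX = -theta X dt + sigma dB admits the integrating factor exp(theta t): d(exp(theta t) X_t) = sigma exp(theta t) dB_t. Integrating from 0 to t:
  X_t = x_0 * exp(-theta t) + sigma * int_0^t exp(-theta (t-s)) dB_s.
The Itô integral has mean 0 and (by the Itô isometry) variance sigma^2 * int_0^t exp(-2 theta (t - s)) ds = sigma^2 * (1 - exp(-2 theta t)) / (2 theta).
With theta = 1/3, sigma = sqrt(3), x_0 = -9/5:
  E[X_t] = -9/5 * exp(-1/3 t) = -9*exp(-t/3)/5
  Var(X_t) = (sqrt(3))^2 * (1 - exp(-2*1/3 t)) / (2 * 1/3) = 9/2 - 9*exp(-2*t/3)/2.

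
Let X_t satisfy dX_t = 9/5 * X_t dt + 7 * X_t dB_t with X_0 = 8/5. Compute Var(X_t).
Var(X_t) = 64*(exp(49*t) - 1)*exp(18*t/5)/25

For GBM dX = mu X dt + sigma X dB with X_0 = x_0, apply Itô to Y = log X: dY = (mu - sigma^2/2) dt + sigma dB, so Y_t = log(x_0) + (mu - sigma^2/2) t + sigma B_t and hence X_t = x_0 * exp((mu - sigma^2/2) t + sigma B_t).
With mu = 9/5, sigma = 7, x_0 = 8/5, this gives:
  X_t = 8/5 * exp((-227/10) * t + (7) * B_t).
Since sigma*B_t ~ Normal(0, sigma^2 t), E[exp(sigma*B_t)] = exp(sigma^2 t / 2); so E[X_t] = x_0 * exp((mu - sigma^2/2) t) * exp(sigma^2 t / 2) = x_0 * exp(mu t) = 8*exp(9*t/5)/5.
Var(X_t) = E[X_t^2] - (E[X_t])^2 = x_0^2 * exp(2 mu t) * (exp(sigma^2 t) - 1) = 64*(exp(49*t) - 1)*exp(18*t/5)/25.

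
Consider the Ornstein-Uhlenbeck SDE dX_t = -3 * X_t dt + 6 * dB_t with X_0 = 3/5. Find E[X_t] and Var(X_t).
E[X_t] = 3*exp(-3*t)/5; Var(X_t) = 6 - 6*exp(-6*t)

The OU SDE dX = -theta X dt + sigma dB admits the integrating factor exp(theta t): d(exp(theta t) X_t) = sigma exp(theta t) dB_t. Integrating from 0 to t:
  X_t = x_0 * exp(-theta t) + sigma * int_0^t exp(-theta (t-s)) dB_s.
The Itô integral has mean 0 and (by the Itô isometry) variance sigma^2 * int_0^t exp(-2 theta (t - s)) ds = sigma^2 * (1 - exp(-2 theta t)) / (2 theta).
With theta = 3, sigma = 6, x_0 = 3/5:
  E[X_t] = 3/5 * exp(-3 t) = 3*exp(-3*t)/5
  Var(X_t) = (6)^2 * (1 - exp(-2*3 t)) / (2 * 3) = 6 - 6*exp(-6*t).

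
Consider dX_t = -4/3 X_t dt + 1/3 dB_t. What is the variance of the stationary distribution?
lim Var(X_t) = 1/24

The OU SDE dX = -theta X dt + sigma dB admits the integrating factor exp(theta t): d(exp(theta t) X_t) = sigma exp(theta t) dB_t. Integrating from 0 to t gives X_t = x_0 * exp(-theta t) + sigma * int_0^t exp(-theta (t-s)) dB_s for any initial x_0. The Itô integral has variance (by the Itô isometry) sigma^2 * int_0^t exp(-2 theta (t - s)) ds = sigma^2 * (1 - exp(-2 theta t)) / (2 theta), independent of x_0.
With theta = 4/3, sigma = 1/3:
  Var(X_t) = (1/3)^2 * (1 - exp(-2*4/3 t)) / (2 * 4/3) = 1/24 - exp(-8*t/3)/24.
As t -> infinity, exp(-2*4/3 t) -> 0, so the stationary variance is sigma^2 / (2 theta) = 1/24.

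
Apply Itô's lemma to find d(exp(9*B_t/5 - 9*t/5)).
d(exp(9*B_t/5 - 9*t/5)) = (-9*exp(9*B_t/5 - 9*t/5)/50) dt + (9*exp(9*B_t/5 - 9*t/5)/5) dB_t

Itô's formula for f(t, x): d f(t, B_t) = (f_t + (1/2) f_xx) dt + f_x dB_t. Compute partials of f(t, x) = exp(-9*t/5 + 9*x/5):
  f_t(t,x)  = -9*exp(-9*t/5 + 9*x/5)/5
  f_x(t,x)  = 9*exp(-9*t/5 + 9*x/5)/5
  f_xx(t,x) = 81*exp(-9*t/5 + 9*x/5)/25
Assemble drift = f_t + (1/2) f_xx = -9*exp(-9*t/5 + 9*x/5)/50 and diffusion = f_x = 9*exp(-9*t/5 + 9*x/5)/5. Substituting x = B_t:
  d(exp(9*B_t/5 - 9*t/5)) = (-9*exp(9*B_t/5 - 9*t/5)/50) dt + (9*exp(9*B_t/5 - 9*t/5)/5) dB_t.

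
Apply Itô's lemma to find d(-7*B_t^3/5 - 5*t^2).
d(-7*B_t^3/5 - 5*t^2) = (-21*B_t/5 - 10*t) dt + (-21*B_t^2/5) dB_t

Itô's formula for f(t, x): d f(t, B_t) = (f_t + (1/2) f_xx) dt + f_x dB_t. Compute partials of f(t, x) = -5*t^2 - 7*x^3/5:
  f_t(t,x)  = -10*t
  f_x(t,x)  = -21*x^2/5
  f_xx(t,x) = -42*x/5
Assemble drift = f_t + (1/2) f_xx = -10*t - 21*x/5 and diffusion = f_x = -21*x^2/5. Substituting x = B_t:
  d(-7*B_t^3/5 - 5*t^2) = (-21*B_t/5 - 10*t) dt + (-21*B_t^2/5) dB_t.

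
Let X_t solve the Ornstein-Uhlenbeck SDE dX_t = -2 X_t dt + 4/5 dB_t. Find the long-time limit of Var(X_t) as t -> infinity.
lim Var(X_t) = 4/25

The OU SDE dX = -theta X dt + sigma dB admits the integrating factor exp(theta t): d(exp(theta t) X_t) = sigma exp(theta t) dB_t. Integrating from 0 to t gives X_t = x_0 * exp(-theta t) + sigma * int_0^t exp(-theta (t-s)) dB_s for any initial x_0. The Itô integral has variance (by the Itô isometry) sigma^2 * int_0^t exp(-2 theta (t - s)) ds = sigma^2 * (1 - exp(-2 theta t)) / (2 theta), independent of x_0.
With theta = 2, sigma = 4/5:
  Var(X_t) = (4/5)^2 * (1 - exp(-2*2 t)) / (2 * 2) = 4/25 - 4*exp(-4*t)/25.
As t -> infinity, exp(-2*2 t) -> 0, so the stationary variance is sigma^2 / (2 theta) = 4/25.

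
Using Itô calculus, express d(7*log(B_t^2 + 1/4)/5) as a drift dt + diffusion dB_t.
d(7*log(B_t^2 + 1/4)/5) = (28*(1 - 4*B_t^2)/(5*(4*B_t^2 + 1)^2)) dt + (56*B_t/(5*(4*B_t^2 + 1))) dB_t

Itô's formula for f(B_t) gives d f(B_t) = f'(B_t) dB_t + (1/2) f''(B_t) dt. Compute derivatives of f(x) = 7*log(x^2 + 1/4)/5:
  f'(x)  = 56*x/(5*(4*x^2 + 1))
  f''(x) = 56*(1 - 4*x^2)/(5*(4*x^2 + 1)^2)
Substitute x = B_t and multiply the f'' term by 1/2:
  drift     = (1/2) * (56*(1 - 4*x^2)/(5*(4*x^2 + 1)^2)) evaluated at B_t = 28*(1 - 4*B_t^2)/(5*(4*B_t^2 + 1)^2)
  diffusion = (56*x/(5*(4*x^2 + 1))) evaluated at B_t = 56*B_t/(5*(4*B_t^2 + 1))
Therefore d(7*log(B_t^2 + 1/4)/5) = (28*(1 - 4*B_t^2)/(5*(4*B_t^2 + 1)^2)) dt + (56*B_t/(5*(4*B_t^2 + 1))) dB_t.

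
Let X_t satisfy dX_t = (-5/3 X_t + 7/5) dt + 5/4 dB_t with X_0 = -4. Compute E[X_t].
E[X_t] = 21/25 - 121*exp(-5*t/3)/25

Taking expectations and using E[dB_t] = 0, the mean m(t) = E[X_t] satisfies the ODE m'(t) = a m(t) + b with m(0) = x_0. With a = -5/3, b = 7/5, x_0 = -4, the solution is
  m(t) = x_0 * exp(a t) + (b/a) * (exp(a t) - 1)
       = (-4) * exp((-5/3) t) + ((7/5)/(-5/3)) * (exp((-5/3) t) - 1)
       = 21/25 - 121*exp(-5*t/3)/25.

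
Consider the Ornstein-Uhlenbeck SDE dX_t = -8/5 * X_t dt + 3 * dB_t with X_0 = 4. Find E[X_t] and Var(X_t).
E[X_t] = 4*exp(-8*t/5); Var(X_t) = 45/16 - 45*exp(-16*t/5)/16

The OU SDE dX = -theta X dt + sigma dB admits the integrating factor exp(theta t): d(exp(theta t) X_t) = sigma exp(theta t) dB_t. Integrating from 0 to t:
  X_t = x_0 * exp(-theta t) + sigma * int_0^t exp(-theta (t-s)) dB_s.
The Itô integral has mean 0 and (by the Itô isometry) variance sigma^2 * int_0^t exp(-2 theta (t - s)) ds = sigma^2 * (1 - exp(-2 theta t)) / (2 theta).
With theta = 8/5, sigma = 3, x_0 = 4:
  E[X_t] = 4 * exp(-8/5 t) = 4*exp(-8*t/5)
  Var(X_t) = (3)^2 * (1 - exp(-2*8/5 t)) / (2 * 8/5) = 45/16 - 45*exp(-16*t/5)/16.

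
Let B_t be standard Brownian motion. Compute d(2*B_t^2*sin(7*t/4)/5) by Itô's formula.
d(2*B_t^2*sin(7*t/4)/5) = (7*B_t^2*cos(7*t/4)/10 + 2*sin(7*t/4)/5) dt + (4*B_t*sin(7*t/4)/5) dB_t

Itô's formula for f(t, x): d f(t, B_t) = (f_t + (1/2) f_xx) dt + f_x dB_t. Compute partials of f(t, x) = 2*x^2*sin(7*t/4)/5:
  f_t(t,x)  = 7*x^2*cos(7*t/4)/10
  f_x(t,x)  = 4*x*sin(7*t/4)/5
  f_xx(t,x) = 4*sin(7*t/4)/5
Assemble drift = f_t + (1/2) f_xx = 7*x^2*cos(7*t/4)/10 + 2*sin(7*t/4)/5 and diffusion = f_x = 4*x*sin(7*t/4)/5. Substituting x = B_t:
  d(2*B_t^2*sin(7*t/4)/5) = (7*B_t^2*cos(7*t/4)/10 + 2*sin(7*t/4)/5) dt + (4*B_t*sin(7*t/4)/5) dB_t.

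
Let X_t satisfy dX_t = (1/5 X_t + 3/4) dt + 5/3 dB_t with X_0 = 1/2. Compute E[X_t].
E[X_t] = 17*exp(t/5)/4 - 15/4

Taking expectations and using E[dB_t] = 0, the mean m(t) = E[X_t] satisfies the ODE m'(t) = a m(t) + b with m(0) = x_0. With a = 1/5, b = 3/4, x_0 = 1/2, the solution is
  m(t) = x_0 * exp(a t) + (b/a) * (exp(a t) - 1)
       = (1/2) * exp((1/5) t) + ((3/4)/(1/5)) * (exp((1/5) t) - 1)
       = 17*exp(t/5)/4 - 15/4.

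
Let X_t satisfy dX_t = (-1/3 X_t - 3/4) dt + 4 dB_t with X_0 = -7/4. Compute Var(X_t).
Var(X_t) = 24 - 24*exp(-2*t/3)

The variance V(t) = Var(X_t) satisfies V'(t) = 2 a V(t) + c^2 with V(0) = 0 (drift coefficient is linear in X, diffusion is constant). With a = -1/3, c = 4, the solution is
  V(t) = (c^2 / (2 a)) * (exp(2 a t) - 1)
       = (4^2 / (2*(-1/3))) * (exp((-2/3) t) - 1)
       = 24 - 24*exp(-2*t/3).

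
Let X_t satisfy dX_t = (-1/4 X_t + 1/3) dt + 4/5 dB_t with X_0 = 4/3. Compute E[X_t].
E[X_t] = 4/3

Taking expectations and using E[dB_t] = 0, the mean m(t) = E[X_t] satisfies the ODE m'(t) = a m(t) + b with m(0) = x_0. With a = -1/4, b = 1/3, x_0 = 4/3, the solution is
  m(t) = x_0 * exp(a t) + (b/a) * (exp(a t) - 1)
       = (4/3) * exp((-1/4) t) + ((1/3)/(-1/4)) * (exp((-1/4) t) - 1)
       = 4/3.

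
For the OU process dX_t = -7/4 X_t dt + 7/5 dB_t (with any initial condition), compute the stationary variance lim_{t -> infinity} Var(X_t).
lim Var(X_t) = 14/25

The OU SDE dX = -theta X dt + sigma dB admits the integrating factor exp(theta t): d(exp(theta t) X_t) = sigma exp(theta t) dB_t. Integrating from 0 to t gives X_t = x_0 * exp(-theta t) + sigma * int_0^t exp(-theta (t-s)) dB_s for any initial x_0. The Itô integral has variance (by the Itô isometry) sigma^2 * int_0^t exp(-2 theta (t - s)) ds = sigma^2 * (1 - exp(-2 theta t)) / (2 theta), independent of x_0.
With theta = 7/4, sigma = 7/5:
  Var(X_t) = (7/5)^2 * (1 - exp(-2*7/4 t)) / (2 * 7/4) = 14/25 - 14*exp(-7*t/2)/25.
As t -> infinity, exp(-2*7/4 t) -> 0, so the stationary variance is sigma^2 / (2 theta) = 14/25.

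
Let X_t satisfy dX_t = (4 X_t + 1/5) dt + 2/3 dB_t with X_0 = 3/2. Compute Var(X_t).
Var(X_t) = exp(8*t)/18 - 1/18

The variance V(t) = Var(X_t) satisfies V'(t) = 2 a V(t) + c^2 with V(0) = 0 (drift coefficient is linear in X, diffusion is constant). With a = 4, c = 2/3, the solution is
  V(t) = (c^2 / (2 a)) * (exp(2 a t) - 1)
       = ((2/3)^2 / (2*4)) * (exp(8 t) - 1)
       = exp(8*t)/18 - 1/18.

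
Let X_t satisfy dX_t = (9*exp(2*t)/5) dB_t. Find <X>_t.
<X>_t = 81*exp(4*t)/100 - 81/100

For an Itô process dX_t = a(t) dt + b(t) dB_t, the quadratic variation is <X>_t = int_0^t b(s)^2 ds (the drift term does not contribute). Here b(s) = 9*exp(2*s)/5, so
  b(s)^2 = 81*exp(4*s)/25.
Integrating from 0 to t:
  <X>_t = int_0^t (81*exp(4*s)/25) ds = 81*exp(4*t)/100 - 81/100.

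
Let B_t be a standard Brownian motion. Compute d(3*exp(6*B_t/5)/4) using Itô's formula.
d(3*exp(6*B_t/5)/4) = (27*exp(6*B_t/5)/50) dt + (9*exp(6*B_t/5)/10) dB_t

Itô's formula for f(B_t) gives d f(B_t) = f'(B_t) dB_t + (1/2) f''(B_t) dt. Compute derivatives of f(x) = 3*exp(6*x/5)/4:
  f'(x)  = 9*exp(6*x/5)/10
  f''(x) = 27*exp(6*x/5)/25
Substitute x = B_t and multiply the f'' term by 1/2:
  drift     = (1/2) * (27*exp(6*x/5)/25) evaluated at B_t = 27*exp(6*B_t/5)/50
  diffusion = (9*exp(6*x/5)/10) evaluated at B_t = 9*exp(6*B_t/5)/10
Therefore d(3*exp(6*B_t/5)/4) = (27*exp(6*B_t/5)/50) dt + (9*exp(6*B_t/5)/10) dB_t.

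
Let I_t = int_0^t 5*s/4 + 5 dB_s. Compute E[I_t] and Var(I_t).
E[I_t] = 0; Var(I_t) = 25*t*(t^2 + 12*t + 48)/48

The Itô integral of a deterministic integrand f(s) has mean 0 because each increment f(s) * (B_{s+ds} - B_s) has mean 0. By the Itô isometry:
  Var( int_0^t f(s) dB_s ) = E[ (int_0^t f(s) dB_s)^2 ] = int_0^t f(s)^2 ds.
Here f(s) = 5*s/4 + 5, so f(s)^2 = 25*(s + 4)^2/16. Integrate:
  int_0^t (25*(s + 4)^2/16) ds = 25*t*(t^2 + 12*t + 48)/48.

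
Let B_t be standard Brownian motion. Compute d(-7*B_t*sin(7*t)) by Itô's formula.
d(-7*B_t*sin(7*t)) = (-49*B_t*cos(7*t)) dt + (-7*sin(7*t)) dB_t

Itô's formula for f(t, x): d f(t, B_t) = (f_t + (1/2) f_xx) dt + f_x dB_t. Compute partials of f(t, x) = -7*x*sin(7*t):
  f_t(t,x)  = -49*x*cos(7*t)
  f_x(t,x)  = -7*sin(7*t)
  f_xx(t,x) = 0
Assemble drift = f_t + (1/2) f_xx = -49*x*cos(7*t) and diffusion = f_x = -7*sin(7*t). Substituting x = B_t:
  d(-7*B_t*sin(7*t)) = (-49*B_t*cos(7*t)) dt + (-7*sin(7*t)) dB_t.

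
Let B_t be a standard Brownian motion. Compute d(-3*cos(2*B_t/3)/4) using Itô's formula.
d(-3*cos(2*B_t/3)/4) = (cos(2*B_t/3)/6) dt + (sin(2*B_t/3)/2) dB_t

Itô's formula for f(B_t) gives d f(B_t) = f'(B_t) dB_t + (1/2) f''(B_t) dt. Compute derivatives of f(x) = -3*cos(2*x/3)/4:
  f'(x)  = sin(2*x/3)/2
  f''(x) = cos(2*x/3)/3
Substitute x = B_t and multiply the f'' term by 1/2:
  drift     = (1/2) * (cos(2*x/3)/3) evaluated at B_t = cos(2*B_t/3)/6
  diffusion = (sin(2*x/3)/2) evaluated at B_t = sin(2*B_t/3)/2
Therefore d(-3*cos(2*B_t/3)/4) = (cos(2*B_t/3)/6) dt + (sin(2*B_t/3)/2) dB_t.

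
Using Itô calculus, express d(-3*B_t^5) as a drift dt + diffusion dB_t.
d(-3*B_t^5) = (-30*B_t^3) dt + (-15*B_t^4) dB_t

Itô's formula for f(B_t) gives d f(B_t) = f'(B_t) dB_t + (1/2) f''(B_t) dt. Compute derivatives of f(x) = -3*x^5:
  f'(x)  = -15*x^4
  f''(x) = -60*x^3
Substitute x = B_t and multiply the f'' term by 1/2:
  drift     = (1/2) * (-60*x^3) evaluated at B_t = -30*B_t^3
  diffusion = (-15*x^4) evaluated at B_t = -15*B_t^4
Therefore d(-3*B_t^5) = (-30*B_t^3) dt + (-15*B_t^4) dB_t.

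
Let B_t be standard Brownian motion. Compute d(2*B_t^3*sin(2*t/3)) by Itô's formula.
d(2*B_t^3*sin(2*t/3)) = (4*B_t^3*cos(2*t/3)/3 + 6*B_t*sin(2*t/3)) dt + (6*B_t^2*sin(2*t/3)) dB_t

Itô's formula for f(t, x): d f(t, B_t) = (f_t + (1/2) f_xx) dt + f_x dB_t. Compute partials of f(t, x) = 2*x^3*sin(2*t/3):
  f_t(t,x)  = 4*x^3*cos(2*t/3)/3
  f_x(t,x)  = 6*x^2*sin(2*t/3)
  f_xx(t,x) = 12*x*sin(2*t/3)
Assemble drift = f_t + (1/2) f_xx = 4*x^3*cos(2*t/3)/3 + 6*x*sin(2*t/3) and diffusion = f_x = 6*x^2*sin(2*t/3). Substituting x = B_t:
  d(2*B_t^3*sin(2*t/3)) = (4*B_t^3*cos(2*t/3)/3 + 6*B_t*sin(2*t/3)) dt + (6*B_t^2*sin(2*t/3)) dB_t.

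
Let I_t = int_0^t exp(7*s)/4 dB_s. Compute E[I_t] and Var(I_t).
E[I_t] = 0; Var(I_t) = exp(14*t)/224 - 1/224

The Itô integral of a deterministic integrand f(s) has mean 0 because each increment f(s) * (B_{s+ds} - B_s) has mean 0. By the Itô isometry:
  Var( int_0^t f(s) dB_s ) = E[ (int_0^t f(s) dB_s)^2 ] = int_0^t f(s)^2 ds.
Here f(s) = exp(7*s)/4, so f(s)^2 = exp(14*s)/16. Integrate:
  int_0^t (exp(14*s)/16) ds = exp(14*t)/224 - 1/224.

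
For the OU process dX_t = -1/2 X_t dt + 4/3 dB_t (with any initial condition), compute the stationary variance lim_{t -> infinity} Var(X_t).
lim Var(X_t) = 16/9

The OU SDE dX = -theta X dt + sigma dB admits the integrating factor exp(theta t): d(exp(theta t) X_t) = sigma exp(theta t) dB_t. Integrating from 0 to t gives X_t = x_0 * exp(-theta t) + sigma * int_0^t exp(-theta (t-s)) dB_s for any initial x_0. The Itô integral has variance (by the Itô isometry) sigma^2 * int_0^t exp(-2 theta (t - s)) ds = sigma^2 * (1 - exp(-2 theta t)) / (2 theta), independent of x_0.
With theta = 1/2, sigma = 4/3:
  Var(X_t) = (4/3)^2 * (1 - exp(-2*1/2 t)) / (2 * 1/2) = 16/9 - 16*exp(-t)/9.
As t -> infinity, exp(-2*1/2 t) -> 0, so the stationary variance is sigma^2 / (2 theta) = 16/9.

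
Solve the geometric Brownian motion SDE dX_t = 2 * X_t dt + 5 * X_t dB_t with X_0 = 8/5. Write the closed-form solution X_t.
X_t = 8/5 * exp((-21/2) * t + (5) * B_t)

For GBM dX = mu X dt + sigma X dB with X_0 = x_0, apply Itô to Y = log X: dY = (mu - sigma^2/2) dt + sigma dB, so Y_t = log(x_0) + (mu - sigma^2/2) t + sigma B_t and hence X_t = x_0 * exp((mu - sigma^2/2) t + sigma B_t).
With mu = 2, sigma = 5, x_0 = 8/5, this gives:
  X_t = 8/5 * exp((-21/2) * t + (5) * B_t).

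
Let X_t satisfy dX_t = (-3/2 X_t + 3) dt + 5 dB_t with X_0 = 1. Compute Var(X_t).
Var(X_t) = 25/3 - 25*exp(-3*t)/3

The variance V(t) = Var(X_t) satisfies V'(t) = 2 a V(t) + c^2 with V(0) = 0 (drift coefficient is linear in X, diffusion is constant). With a = -3/2, c = 5, the solution is
  V(t) = (c^2 / (2 a)) * (exp(2 a t) - 1)
       = (5^2 / (2*(-3/2))) * (exp((-3) t) - 1)
       = 25/3 - 25*exp(-3*t)/3.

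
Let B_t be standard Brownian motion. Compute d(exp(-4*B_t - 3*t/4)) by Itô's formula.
d(exp(-4*B_t - 3*t/4)) = (29*exp(-4*B_t - 3*t/4)/4) dt + (-4*exp(-4*B_t - 3*t/4)) dB_t

Itô's formula for f(t, x): d f(t, B_t) = (f_t + (1/2) f_xx) dt + f_x dB_t. Compute partials of f(t, x) = exp(-3*t/4 - 4*x):
  f_t(t,x)  = -3*exp(-3*t/4 - 4*x)/4
  f_x(t,x)  = -4*exp(-3*t/4 - 4*x)
  f_xx(t,x) = 16*exp(-3*t/4 - 4*x)
Assemble drift = f_t + (1/2) f_xx = 29*exp(-3*t/4 - 4*x)/4 and diffusion = f_x = -4*exp(-3*t/4 - 4*x). Substituting x = B_t:
  d(exp(-4*B_t - 3*t/4)) = (29*exp(-4*B_t - 3*t/4)/4) dt + (-4*exp(-4*B_t - 3*t/4)) dB_t.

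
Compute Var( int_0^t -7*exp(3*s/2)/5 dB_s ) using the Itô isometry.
Var = 49*exp(3*t)/75 - 49/75

The Itô integral of a deterministic integrand f(s) has mean 0 because each increment f(s) * (B_{s+ds} - B_s) has mean 0. By the Itô isometry:
  Var( int_0^t f(s) dB_s ) = E[ (int_0^t f(s) dB_s)^2 ] = int_0^t f(s)^2 ds.
Here f(s) = -7*exp(3*s/2)/5, so f(s)^2 = 49*exp(3*s)/25. Integrate:
  int_0^t (49*exp(3*s)/25) ds = 49*exp(3*t)/75 - 49/75.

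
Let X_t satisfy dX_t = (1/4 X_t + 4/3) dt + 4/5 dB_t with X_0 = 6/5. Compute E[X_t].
E[X_t] = 98*exp(t/4)/15 - 16/3

Taking expectations and using E[dB_t] = 0, the mean m(t) = E[X_t] satisfies the ODE m'(t) = a m(t) + b with m(0) = x_0. With a = 1/4, b = 4/3, x_0 = 6/5, the solution is
  m(t) = x_0 * exp(a t) + (b/a) * (exp(a t) - 1)
       = (6/5) * exp((1/4) t) + ((4/3)/(1/4)) * (exp((1/4) t) - 1)
       = 98*exp(t/4)/15 - 16/3.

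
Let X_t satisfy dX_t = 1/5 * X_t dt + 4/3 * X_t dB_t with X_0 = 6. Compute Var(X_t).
Var(X_t) = 36*(exp(16*t/9) - 1)*exp(2*t/5)

For GBM dX = mu X dt + sigma X dB with X_0 = x_0, apply Itô to Y = log X: dY = (mu - sigma^2/2) dt + sigma dB, so Y_t = log(x_0) + (mu - sigma^2/2) t + sigma B_t and hence X_t = x_0 * exp((mu - sigma^2/2) t + sigma B_t).
With mu = 1/5, sigma = 4/3, x_0 = 6, this gives:
  X_t = 6 * exp((-31/45) * t + (4/3) * B_t).
Since sigma*B_t ~ Normal(0, sigma^2 t), E[exp(sigma*B_t)] = exp(sigma^2 t / 2); so E[X_t] = x_0 * exp((mu - sigma^2/2) t) * exp(sigma^2 t / 2) = x_0 * exp(mu t) = 6*exp(t/5).
Var(X_t) = E[X_t^2] - (E[X_t])^2 = x_0^2 * exp(2 mu t) * (exp(sigma^2 t) - 1) = 36*(exp(16*t/9) - 1)*exp(2*t/5).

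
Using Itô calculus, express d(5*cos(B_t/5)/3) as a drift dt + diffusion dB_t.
d(5*cos(B_t/5)/3) = (-cos(B_t/5)/30) dt + (-sin(B_t/5)/3) dB_t

Itô's formula for f(B_t) gives d f(B_t) = f'(B_t) dB_t + (1/2) f''(B_t) dt. Compute derivatives of f(x) = 5*cos(x/5)/3:
  f'(x)  = -sin(x/5)/3
  f''(x) = -cos(x/5)/15
Substitute x = B_t and multiply the f'' term by 1/2:
  drift     = (1/2) * (-cos(x/5)/15) evaluated at B_t = -cos(B_t/5)/30
  diffusion = (-sin(x/5)/3) evaluated at B_t = -sin(B_t/5)/3
Therefore d(5*cos(B_t/5)/3) = (-cos(B_t/5)/30) dt + (-sin(B_t/5)/3) dB_t.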